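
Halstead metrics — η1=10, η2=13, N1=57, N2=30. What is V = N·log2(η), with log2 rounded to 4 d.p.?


Formula: V = N * log2(η), where N = N1 + N2 and η = η1 + η2
η = 10 + 13 = 23
N = 57 + 30 = 87
log2(23) ≈ 4.5236
V = 87 * 4.5236 = 393.55

393.55


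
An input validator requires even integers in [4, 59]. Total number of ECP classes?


Constraint: even integers in [4, 59]
Class 1: x < 4 — out-of-range invalid
Class 2: x in [4,59] but odd — wrong type invalid
Class 3: x in [4,59] and even — valid
Class 4: x > 59 — out-of-range invalid
Total equivalence classes: 4

4 equivalence classes


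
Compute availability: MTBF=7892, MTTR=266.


Availability = MTBF / (MTBF + MTTR)
Availability = 7892 / (7892 + 266)
Availability = 7892 / 8158
Availability = 96.7394%

96.7394%


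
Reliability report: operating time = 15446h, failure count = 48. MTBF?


Formula: MTBF = Total operating time / Number of failures
MTBF = 15446 / 48
MTBF = 321.79 hours

321.79 hours


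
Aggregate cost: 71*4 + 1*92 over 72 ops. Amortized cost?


Formula: Amortized cost = Total cost / Operations
Total cost = (71 * 4) + (1 * 92)
Total cost = 284 + 92 = 376
Amortized = 376 / 72 = 5.2222

5.2222


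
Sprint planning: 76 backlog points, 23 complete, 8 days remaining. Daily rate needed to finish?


Formula: Required rate = Remaining points / Days left
Remaining = 76 - 23 = 53 points
Required rate = 53 / 8 = 6.63 points/day

6.63 points/day


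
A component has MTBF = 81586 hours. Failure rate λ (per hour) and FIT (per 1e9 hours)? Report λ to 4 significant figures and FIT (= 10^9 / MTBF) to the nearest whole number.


Formula: λ = 1 / MTBF; FIT = λ × 1e9 = 1e9 / MTBF
λ = 1 / 81586 ≈ 1.226e-05 failures/hour
FIT = 1e9 / 81586 ≈ 12257 failures per 1e9 hours (nearest whole number)

λ = 1.226e-05 /h, FIT = 12257


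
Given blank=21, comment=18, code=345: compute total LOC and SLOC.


Total LOC = blank + comment + code
Total LOC = 21 + 18 + 345 = 384
SLOC (source only) = code = 345

Total LOC: 384, SLOC: 345


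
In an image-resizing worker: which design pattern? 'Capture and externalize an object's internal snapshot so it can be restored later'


This matches the Memento pattern

Memento


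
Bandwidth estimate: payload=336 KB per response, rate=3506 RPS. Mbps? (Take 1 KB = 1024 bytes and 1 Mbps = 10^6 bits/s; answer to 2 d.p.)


Formula: Mbps = payload_bytes * RPS * 8 / 1e6
Payload per request = 336 KB = 336 * 1024 = 344064 bytes
Total bytes/sec = 344064 * 3506 = 1206288384
Total bits/sec = 1206288384 * 8 = 9650307072
Mbps = 9650307072 / 1e6 = 9650.31

9650.31 Mbps


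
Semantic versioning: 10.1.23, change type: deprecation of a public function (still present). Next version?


Current: 10.1.23
Change category: 'deprecation of a public function (still present)' → minor bump
SemVer rule: minor bump → increment MINOR, reset PATCH to 0 (MAJOR unchanged)
New: 10.2.0

10.2.0


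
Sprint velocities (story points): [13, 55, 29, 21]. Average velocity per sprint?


Formula: Avg velocity = Total points / Number of sprints
Points: [13, 55, 29, 21]
Sum = 13 + 55 + 29 + 21 = 118
Avg velocity = 118 / 4 = 29.5 points/sprint

29.5 points/sprint


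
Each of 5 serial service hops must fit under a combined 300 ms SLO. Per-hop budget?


Formula: per_stage = total_budget / stages
per_stage = 300 / 5
per_stage = 60.0 ms

60.0 ms


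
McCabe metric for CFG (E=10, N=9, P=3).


Formula: V(G) = E - N + 2P
V(G) = 10 - 9 + 2*3
V(G) = 1 + 6
V(G) = 7

7


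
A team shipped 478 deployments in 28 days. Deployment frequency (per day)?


Formula: deployments per day = releases / days
= 478 / 28
= 17.071 deploys/day
(equivalently, 119.5 deploys/week)

17.071 deploys/day


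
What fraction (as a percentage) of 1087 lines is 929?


Coverage = covered / total * 100
Coverage = 929 / 1087 * 100
Coverage = 85.46%

85.46%


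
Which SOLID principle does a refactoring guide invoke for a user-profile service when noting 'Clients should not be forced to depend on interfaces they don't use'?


This describes the Interface Segregation Principle (ISP)

Interface Segregation Principle (ISP)


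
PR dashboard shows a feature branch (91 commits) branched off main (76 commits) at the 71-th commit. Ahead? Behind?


Common ancestor: commit #71
feature commits after divergence: 91 - 71 = 20
main commits after divergence: 76 - 71 = 5
feature is 20 commits ahead of main
main is 5 commits ahead of feature

feature ahead: 20, main ahead: 5


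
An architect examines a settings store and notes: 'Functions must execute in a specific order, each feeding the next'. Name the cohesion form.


Reasoning: Output of one is input to next
Type: Sequential cohesion

Sequential cohesion


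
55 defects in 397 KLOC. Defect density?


Defect density = defects / KLOC
Defect density = 55 / 397
Defect density = 0.139 defects/KLOC

0.139 defects/KLOC


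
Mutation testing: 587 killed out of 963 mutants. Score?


Mutation score = killed / total * 100
Mutation score = 587 / 963 * 100
Mutation score = 60.96%

60.96%


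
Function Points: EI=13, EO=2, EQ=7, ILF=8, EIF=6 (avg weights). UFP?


UFP = EI*4 + EO*5 + EQ*4 + ILF*10 + EIF*7
UFP = 13*4 + 2*5 + 7*4 + 8*10 + 6*7
UFP = 52 + 10 + 28 + 80 + 42
UFP = 212

212


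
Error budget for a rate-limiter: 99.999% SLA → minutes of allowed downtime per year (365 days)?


Formula: allowed downtime = period * (100 - SLA) / 100
Period (year (365 days)) = 525600 minutes
Unavailability fraction = (100 - 99.999) / 100
Allowed downtime = 525600 * (100 - 99.999) / 100
Allowed downtime = 5.256 minutes

5.256 minutes


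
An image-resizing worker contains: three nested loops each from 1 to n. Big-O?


Reasoning: three levels of nesting over n
Complexity: O(n^3)

O(n^3)


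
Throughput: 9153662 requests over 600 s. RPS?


Formula: throughput = requests / seconds
throughput = 9153662 / 600
throughput = 15256.1 requests/second

15256.1 requests/second


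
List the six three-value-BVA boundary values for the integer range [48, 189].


Range: [48, 189]
Boundaries: just below min, min, min+1, max-1, max, just above max
Values: [47, 48, 49, 188, 189, 190]

[47, 48, 49, 188, 189, 190]


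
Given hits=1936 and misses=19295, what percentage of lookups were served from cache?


Formula: hit rate = hits / (hits + misses) * 100
hit rate = 1936 / (1936 + 19295) * 100
hit rate = 1936 / 21231 * 100
hit rate = 9.12%

9.12%


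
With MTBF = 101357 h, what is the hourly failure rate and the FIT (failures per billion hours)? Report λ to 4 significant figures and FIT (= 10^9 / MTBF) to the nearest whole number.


Formula: λ = 1 / MTBF; FIT = λ × 1e9 = 1e9 / MTBF
λ = 1 / 101357 ≈ 9.866e-06 failures/hour
FIT = 1e9 / 101357 ≈ 9866 failures per 1e9 hours (nearest whole number)

λ = 9.866e-06 /h, FIT = 9866


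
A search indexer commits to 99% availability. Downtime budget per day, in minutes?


Formula: allowed downtime = period * (100 - SLA) / 100
Period (day) = 1440 minutes
Unavailability fraction = (100 - 99.0) / 100
Allowed downtime = 1440 * (100 - 99.0) / 100
Allowed downtime = 14.4 minutes

14.4 minutes


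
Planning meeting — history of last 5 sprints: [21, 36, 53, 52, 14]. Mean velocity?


Formula: Avg velocity = Total points / Number of sprints
Points: [21, 36, 53, 52, 14]
Sum = 21 + 36 + 53 + 52 + 14 = 176
Avg velocity = 176 / 5 = 35.2 points/sprint

35.2 points/sprint


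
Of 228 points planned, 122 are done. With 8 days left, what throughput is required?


Formula: Required rate = Remaining points / Days left
Remaining = 228 - 122 = 106 points
Required rate = 106 / 8 = 13.25 points/day

13.25 points/day


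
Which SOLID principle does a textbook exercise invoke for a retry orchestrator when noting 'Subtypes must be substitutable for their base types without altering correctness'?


This describes the Liskov Substitution Principle (LSP)

Liskov Substitution Principle (LSP)


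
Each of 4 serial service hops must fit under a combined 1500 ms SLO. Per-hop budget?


Formula: per_stage = total_budget / stages
per_stage = 1500 / 4
per_stage = 375.0 ms

375.0 ms


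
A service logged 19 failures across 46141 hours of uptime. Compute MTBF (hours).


Formula: MTBF = Total operating time / Number of failures
MTBF = 46141 / 19
MTBF = 2428.47 hours

2428.47 hours


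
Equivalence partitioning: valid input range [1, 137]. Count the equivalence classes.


Valid range: [1, 137]
Class 1: x < 1 — invalid
Class 2: 1 ≤ x ≤ 137 — valid
Class 3: x > 137 — invalid
Total equivalence classes: 3

3 equivalence classes


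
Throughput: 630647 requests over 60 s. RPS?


Formula: throughput = requests / seconds
throughput = 630647 / 60
throughput = 10510.78 requests/second

10510.78 requests/second


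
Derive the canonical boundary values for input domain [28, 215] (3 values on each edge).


Range: [28, 215]
Boundaries: just below min, min, min+1, max-1, max, just above max
Values: [27, 28, 29, 214, 215, 216]

[27, 28, 29, 214, 215, 216]


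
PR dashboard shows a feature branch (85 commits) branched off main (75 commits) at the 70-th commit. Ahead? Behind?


Common ancestor: commit #70
feature commits after divergence: 85 - 70 = 15
main commits after divergence: 75 - 70 = 5
feature is 15 commits ahead of main
main is 5 commits ahead of feature

feature ahead: 15, main ahead: 5


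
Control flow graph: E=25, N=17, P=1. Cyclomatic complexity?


Formula: V(G) = E - N + 2P
V(G) = 25 - 17 + 2*1
V(G) = 8 + 2
V(G) = 10

10


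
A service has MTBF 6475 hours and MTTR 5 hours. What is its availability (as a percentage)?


Availability = MTBF / (MTBF + MTTR)
Availability = 6475 / (6475 + 5)
Availability = 6475 / 6480
Availability = 99.9228%

99.9228%


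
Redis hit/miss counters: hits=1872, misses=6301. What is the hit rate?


Formula: hit rate = hits / (hits + misses) * 100
hit rate = 1872 / (1872 + 6301) * 100
hit rate = 1872 / 8173 * 100
hit rate = 22.9%

22.9%


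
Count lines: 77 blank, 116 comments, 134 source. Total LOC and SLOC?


Total LOC = blank + comment + code
Total LOC = 77 + 116 + 134 = 327
SLOC (source only) = code = 134

Total LOC: 327, SLOC: 134


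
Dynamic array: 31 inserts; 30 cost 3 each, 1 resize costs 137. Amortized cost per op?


Formula: Amortized cost = Total cost / Operations
Total cost = (30 * 3) + (1 * 137)
Total cost = 90 + 137 = 227
Amortized = 227 / 31 = 7.3226

7.3226


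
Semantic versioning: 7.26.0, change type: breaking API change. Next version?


Current: 7.26.0
Change category: 'breaking API change' → major bump
SemVer rule: major bump → increment MAJOR, reset MINOR and PATCH to 0
New: 8.0.0

8.0.0


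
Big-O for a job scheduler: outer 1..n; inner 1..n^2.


Reasoning: n times n^2
Complexity: O(n^3)

O(n^3)


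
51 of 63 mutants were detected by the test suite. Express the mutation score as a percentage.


Mutation score = killed / total * 100
Mutation score = 51 / 63 * 100
Mutation score = 80.95%

80.95%


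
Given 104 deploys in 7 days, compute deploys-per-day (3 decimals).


Formula: deployments per day = releases / days
= 104 / 7
= 14.857 deploys/day
(equivalently, 104.0 deploys/week)

14.857 deploys/day


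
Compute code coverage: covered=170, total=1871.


Coverage = covered / total * 100
Coverage = 170 / 1871 * 100
Coverage = 9.09%

9.09%


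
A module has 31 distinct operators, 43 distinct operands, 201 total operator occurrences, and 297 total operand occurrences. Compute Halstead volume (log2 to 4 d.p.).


Formula: V = N * log2(η), where N = N1 + N2 and η = η1 + η2
η = 31 + 43 = 74
N = 201 + 297 = 498
log2(74) ≈ 6.2095
V = 498 * 6.2095 = 3092.33

3092.33


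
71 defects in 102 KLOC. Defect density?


Defect density = defects / KLOC
Defect density = 71 / 102
Defect density = 0.696 defects/KLOC

0.696 defects/KLOC


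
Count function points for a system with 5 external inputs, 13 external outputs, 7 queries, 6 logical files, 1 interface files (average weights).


UFP = EI*4 + EO*5 + EQ*4 + ILF*10 + EIF*7
UFP = 5*4 + 13*5 + 7*4 + 6*10 + 1*7
UFP = 20 + 65 + 28 + 60 + 7
UFP = 180

180


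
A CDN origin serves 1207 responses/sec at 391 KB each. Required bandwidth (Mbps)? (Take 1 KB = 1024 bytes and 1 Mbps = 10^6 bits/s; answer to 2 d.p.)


Formula: Mbps = payload_bytes * RPS * 8 / 1e6
Payload per request = 391 KB = 391 * 1024 = 400384 bytes
Total bytes/sec = 400384 * 1207 = 483263488
Total bits/sec = 483263488 * 8 = 3866107904
Mbps = 3866107904 / 1e6 = 3866.11

3866.11 Mbps


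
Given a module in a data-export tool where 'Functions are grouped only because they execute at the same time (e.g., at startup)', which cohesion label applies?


Reasoning: Related by timing only
Type: Temporal cohesion

Temporal cohesion


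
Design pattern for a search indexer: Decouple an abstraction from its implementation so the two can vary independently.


This matches the Bridge pattern

Bridge


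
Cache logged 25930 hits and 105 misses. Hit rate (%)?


Formula: hit rate = hits / (hits + misses) * 100
hit rate = 25930 / (25930 + 105) * 100
hit rate = 25930 / 26035 * 100
hit rate = 99.6%

99.6%


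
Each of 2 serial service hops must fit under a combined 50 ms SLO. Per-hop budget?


Formula: per_stage = total_budget / stages
per_stage = 50 / 2
per_stage = 25.0 ms

25.0 ms


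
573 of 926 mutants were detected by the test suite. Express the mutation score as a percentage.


Mutation score = killed / total * 100
Mutation score = 573 / 926 * 100
Mutation score = 61.88%

61.88%


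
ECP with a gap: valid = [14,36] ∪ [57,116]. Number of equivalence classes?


Valid ranges: [14,36] and [57,116]
Class 1: x < 14 — invalid
Class 2: 14 ≤ x ≤ 36 — valid
Class 3: 36 < x < 57 — invalid (gap between ranges)
Class 4: 57 ≤ x ≤ 116 — valid
Class 5: x > 116 — invalid
Total equivalence classes: 5

5 equivalence classes


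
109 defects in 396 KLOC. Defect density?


Defect density = defects / KLOC
Defect density = 109 / 396
Defect density = 0.275 defects/KLOC

0.275 defects/KLOC


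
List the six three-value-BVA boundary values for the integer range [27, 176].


Range: [27, 176]
Boundaries: just below min, min, min+1, max-1, max, just above max
Values: [26, 27, 28, 175, 176, 177]

[26, 27, 28, 175, 176, 177]


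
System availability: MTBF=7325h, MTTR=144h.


Availability = MTBF / (MTBF + MTTR)
Availability = 7325 / (7325 + 144)
Availability = 7325 / 7469
Availability = 98.072%

98.072%


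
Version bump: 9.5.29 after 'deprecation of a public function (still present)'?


Current: 9.5.29
Change category: 'deprecation of a public function (still present)' → minor bump
SemVer rule: minor bump → increment MINOR, reset PATCH to 0 (MAJOR unchanged)
New: 9.6.0

9.6.0


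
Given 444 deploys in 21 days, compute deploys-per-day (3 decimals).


Formula: deployments per day = releases / days
= 444 / 21
= 21.143 deploys/day
(equivalently, 148.0 deploys/week)

21.143 deploys/day


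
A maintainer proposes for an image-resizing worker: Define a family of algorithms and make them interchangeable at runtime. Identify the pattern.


This matches the Strategy pattern

Strategy


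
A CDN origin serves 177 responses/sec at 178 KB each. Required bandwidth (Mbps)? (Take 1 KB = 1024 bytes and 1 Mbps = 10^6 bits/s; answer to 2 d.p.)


Formula: Mbps = payload_bytes * RPS * 8 / 1e6
Payload per request = 178 KB = 178 * 1024 = 182272 bytes
Total bytes/sec = 182272 * 177 = 32262144
Total bits/sec = 32262144 * 8 = 258097152
Mbps = 258097152 / 1e6 = 258.1

258.1 Mbps


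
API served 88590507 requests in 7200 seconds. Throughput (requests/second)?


Formula: throughput = requests / seconds
throughput = 88590507 / 7200
throughput = 12304.24 requests/second

12304.24 requests/second


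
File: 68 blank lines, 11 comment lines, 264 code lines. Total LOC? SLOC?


Total LOC = blank + comment + code
Total LOC = 68 + 11 + 264 = 343
SLOC (source only) = code = 264

Total LOC: 343, SLOC: 264


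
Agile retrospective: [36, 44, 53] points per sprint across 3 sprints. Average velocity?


Formula: Avg velocity = Total points / Number of sprints
Points: [36, 44, 53]
Sum = 36 + 44 + 53 = 133
Avg velocity = 133 / 3 = 44.33 points/sprint

44.33 points/sprint


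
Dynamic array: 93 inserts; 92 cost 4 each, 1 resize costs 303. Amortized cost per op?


Formula: Amortized cost = Total cost / Operations
Total cost = (92 * 4) + (1 * 303)
Total cost = 368 + 303 = 671
Amortized = 671 / 93 = 7.2151

7.2151


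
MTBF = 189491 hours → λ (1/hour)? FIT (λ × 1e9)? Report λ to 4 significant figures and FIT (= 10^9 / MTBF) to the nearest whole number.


Formula: λ = 1 / MTBF; FIT = λ × 1e9 = 1e9 / MTBF
λ = 1 / 189491 ≈ 5.277e-06 failures/hour
FIT = 1e9 / 189491 ≈ 5277 failures per 1e9 hours (nearest whole number)

λ = 5.277e-06 /h, FIT = 5277


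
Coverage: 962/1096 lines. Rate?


Coverage = covered / total * 100
Coverage = 962 / 1096 * 100
Coverage = 87.77%

87.77%


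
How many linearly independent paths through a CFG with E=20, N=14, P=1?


Formula: V(G) = E - N + 2P
V(G) = 20 - 14 + 2*1
V(G) = 6 + 2
V(G) = 8

8


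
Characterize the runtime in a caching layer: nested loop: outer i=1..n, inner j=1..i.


Reasoning: triangle: n(n+1)/2 ~ n^2/2
Complexity: O(n^2)

O(n^2)


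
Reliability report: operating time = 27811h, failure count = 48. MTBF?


Formula: MTBF = Total operating time / Number of failures
MTBF = 27811 / 48
MTBF = 579.4 hours

579.4 hours


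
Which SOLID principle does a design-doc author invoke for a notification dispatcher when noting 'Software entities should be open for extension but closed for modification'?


This describes the Open/Closed Principle (OCP)

Open/Closed Principle (OCP)


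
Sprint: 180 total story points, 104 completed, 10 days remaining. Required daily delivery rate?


Formula: Required rate = Remaining points / Days left
Remaining = 180 - 104 = 76 points
Required rate = 76 / 10 = 7.6 points/day

7.6 points/day


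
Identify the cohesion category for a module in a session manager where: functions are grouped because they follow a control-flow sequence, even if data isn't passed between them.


Reasoning: Grouped by order of execution within a routine, not by data flow
Type: Procedural cohesion

Procedural cohesion


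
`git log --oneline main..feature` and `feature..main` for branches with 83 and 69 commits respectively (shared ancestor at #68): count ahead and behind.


Common ancestor: commit #68
feature commits after divergence: 83 - 68 = 15
main commits after divergence: 69 - 68 = 1
feature is 15 commits ahead of main
main is 1 commits ahead of feature

feature ahead: 15, main ahead: 1


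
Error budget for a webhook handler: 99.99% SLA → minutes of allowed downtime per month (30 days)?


Formula: allowed downtime = period * (100 - SLA) / 100
Period (month (30 days)) = 43200 minutes
Unavailability fraction = (100 - 99.99) / 100
Allowed downtime = 43200 * (100 - 99.99) / 100
Allowed downtime = 4.32 minutes

4.32 minutes


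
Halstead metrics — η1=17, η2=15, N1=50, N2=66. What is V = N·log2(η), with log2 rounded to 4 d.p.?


Formula: V = N * log2(η), where N = N1 + N2 and η = η1 + η2
η = 17 + 15 = 32
N = 50 + 66 = 116
log2(32) ≈ 5.0000
V = 116 * 5.0000 = 580.00

580.00


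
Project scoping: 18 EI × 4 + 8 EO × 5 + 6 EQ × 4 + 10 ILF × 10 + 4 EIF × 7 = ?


UFP = EI*4 + EO*5 + EQ*4 + ILF*10 + EIF*7
UFP = 18*4 + 8*5 + 6*4 + 10*10 + 4*7
UFP = 72 + 40 + 24 + 100 + 28
UFP = 264

264


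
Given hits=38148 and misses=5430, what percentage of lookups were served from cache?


Formula: hit rate = hits / (hits + misses) * 100
hit rate = 38148 / (38148 + 5430) * 100
hit rate = 38148 / 43578 * 100
hit rate = 87.54%

87.54%


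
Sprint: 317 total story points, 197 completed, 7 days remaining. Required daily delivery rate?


Formula: Required rate = Remaining points / Days left
Remaining = 317 - 197 = 120 points
Required rate = 120 / 7 = 17.14 points/day

17.14 points/day


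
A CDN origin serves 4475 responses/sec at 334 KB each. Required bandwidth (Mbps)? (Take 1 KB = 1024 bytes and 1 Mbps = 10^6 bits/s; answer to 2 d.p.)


Formula: Mbps = payload_bytes * RPS * 8 / 1e6
Payload per request = 334 KB = 334 * 1024 = 342016 bytes
Total bytes/sec = 342016 * 4475 = 1530521600
Total bits/sec = 1530521600 * 8 = 12244172800
Mbps = 12244172800 / 1e6 = 12244.17

12244.17 Mbps


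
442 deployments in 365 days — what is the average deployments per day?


Formula: deployments per day = releases / days
= 442 / 365
= 1.211 deploys/day
(equivalently, 8.48 deploys/week)

1.211 deploys/day


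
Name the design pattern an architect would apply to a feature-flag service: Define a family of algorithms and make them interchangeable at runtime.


This matches the Strategy pattern

Strategy


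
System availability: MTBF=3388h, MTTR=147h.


Availability = MTBF / (MTBF + MTTR)
Availability = 3388 / (3388 + 147)
Availability = 3388 / 3535
Availability = 95.8416%

95.8416%


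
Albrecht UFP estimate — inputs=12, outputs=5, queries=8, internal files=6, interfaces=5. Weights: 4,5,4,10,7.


UFP = EI*4 + EO*5 + EQ*4 + ILF*10 + EIF*7
UFP = 12*4 + 5*5 + 8*4 + 6*10 + 5*7
UFP = 48 + 25 + 32 + 60 + 35
UFP = 200

200


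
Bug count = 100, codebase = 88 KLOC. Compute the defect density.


Defect density = defects / KLOC
Defect density = 100 / 88
Defect density = 1.136 defects/KLOC

1.136 defects/KLOC


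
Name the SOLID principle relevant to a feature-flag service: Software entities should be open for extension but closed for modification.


This describes the Open/Closed Principle (OCP)

Open/Closed Principle (OCP)


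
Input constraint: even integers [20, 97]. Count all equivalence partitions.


Constraint: even integers in [20, 97]
Class 1: x < 20 — out-of-range invalid
Class 2: x in [20,97] but odd — wrong type invalid
Class 3: x in [20,97] and even — valid
Class 4: x > 97 — out-of-range invalid
Total equivalence classes: 4

4 equivalence classes


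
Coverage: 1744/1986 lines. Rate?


Coverage = covered / total * 100
Coverage = 1744 / 1986 * 100
Coverage = 87.81%

87.81%


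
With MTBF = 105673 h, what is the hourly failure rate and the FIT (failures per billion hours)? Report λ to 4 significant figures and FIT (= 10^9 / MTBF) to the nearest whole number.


Formula: λ = 1 / MTBF; FIT = λ × 1e9 = 1e9 / MTBF
λ = 1 / 105673 ≈ 9.463e-06 failures/hour
FIT = 1e9 / 105673 ≈ 9463 failures per 1e9 hours (nearest whole number)

λ = 9.463e-06 /h, FIT = 9463


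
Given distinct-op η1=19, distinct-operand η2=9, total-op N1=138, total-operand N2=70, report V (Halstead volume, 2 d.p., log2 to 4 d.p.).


Formula: V = N * log2(η), where N = N1 + N2 and η = η1 + η2
η = 19 + 9 = 28
N = 138 + 70 = 208
log2(28) ≈ 4.8074
V = 208 * 4.8074 = 999.94

999.94


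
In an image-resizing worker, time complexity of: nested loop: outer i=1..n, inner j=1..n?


Reasoning: n iterations times n iterations
Complexity: O(n^2)

O(n^2)


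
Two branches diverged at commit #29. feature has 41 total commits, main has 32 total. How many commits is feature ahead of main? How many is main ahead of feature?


Common ancestor: commit #29
feature commits after divergence: 41 - 29 = 12
main commits after divergence: 32 - 29 = 3
feature is 12 commits ahead of main
main is 3 commits ahead of feature

feature ahead: 12, main ahead: 3


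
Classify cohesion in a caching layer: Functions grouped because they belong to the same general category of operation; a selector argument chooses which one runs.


Reasoning: Grouped by category of activity, not by data or sequence
Type: Logical cohesion

Logical cohesion


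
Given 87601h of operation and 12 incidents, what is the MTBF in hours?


Formula: MTBF = Total operating time / Number of failures
MTBF = 87601 / 12
MTBF = 7300.08 hours

7300.08 hours


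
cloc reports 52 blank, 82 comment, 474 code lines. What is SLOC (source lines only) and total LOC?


Total LOC = blank + comment + code
Total LOC = 52 + 82 + 474 = 608
SLOC (source only) = code = 474

Total LOC: 608, SLOC: 474


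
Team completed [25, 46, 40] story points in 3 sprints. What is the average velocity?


Formula: Avg velocity = Total points / Number of sprints
Points: [25, 46, 40]
Sum = 25 + 46 + 40 = 111
Avg velocity = 111 / 3 = 37.0 points/sprint

37.0 points/sprint


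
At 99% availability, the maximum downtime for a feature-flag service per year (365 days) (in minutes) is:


Formula: allowed downtime = period * (100 - SLA) / 100
Period (year (365 days)) = 525600 minutes
Unavailability fraction = (100 - 99.0) / 100
Allowed downtime = 525600 * (100 - 99.0) / 100
Allowed downtime = 5256.0 minutes

5256.0 minutes


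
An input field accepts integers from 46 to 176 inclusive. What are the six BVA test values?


Range: [46, 176]
Boundaries: just below min, min, min+1, max-1, max, just above max
Values: [45, 46, 47, 175, 176, 177]

[45, 46, 47, 175, 176, 177]


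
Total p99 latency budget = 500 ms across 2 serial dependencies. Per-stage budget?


Formula: per_stage = total_budget / stages
per_stage = 500 / 2
per_stage = 250.0 ms

250.0 ms


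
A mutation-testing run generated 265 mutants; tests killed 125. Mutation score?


Mutation score = killed / total * 100
Mutation score = 125 / 265 * 100
Mutation score = 47.17%

47.17%


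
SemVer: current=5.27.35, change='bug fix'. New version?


Current: 5.27.35
Change category: 'bug fix' → patch bump
SemVer rule: patch bump → increment PATCH (MAJOR and MINOR unchanged)
New: 5.27.36

5.27.36


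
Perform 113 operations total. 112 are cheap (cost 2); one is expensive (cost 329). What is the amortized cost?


Formula: Amortized cost = Total cost / Operations
Total cost = (112 * 2) + (1 * 329)
Total cost = 224 + 329 = 553
Amortized = 553 / 113 = 4.8938

4.8938


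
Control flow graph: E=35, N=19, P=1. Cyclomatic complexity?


Formula: V(G) = E - N + 2P
V(G) = 35 - 19 + 2*1
V(G) = 16 + 2
V(G) = 18

18


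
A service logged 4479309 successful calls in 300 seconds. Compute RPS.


Formula: throughput = requests / seconds
throughput = 4479309 / 300
throughput = 14931.03 requests/second

14931.03 requests/second


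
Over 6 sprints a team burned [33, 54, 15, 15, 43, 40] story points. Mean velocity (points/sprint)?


Formula: Avg velocity = Total points / Number of sprints
Points: [33, 54, 15, 15, 43, 40]
Sum = 33 + 54 + 15 + 15 + 43 + 40 = 200
Avg velocity = 200 / 6 = 33.33 points/sprint

33.33 points/sprint


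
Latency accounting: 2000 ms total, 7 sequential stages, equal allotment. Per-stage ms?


Formula: per_stage = total_budget / stages
per_stage = 2000 / 7
per_stage = 285.71 ms

285.71 ms


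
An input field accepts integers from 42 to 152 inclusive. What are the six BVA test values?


Range: [42, 152]
Boundaries: just below min, min, min+1, max-1, max, just above max
Values: [41, 42, 43, 151, 152, 153]

[41, 42, 43, 151, 152, 153]


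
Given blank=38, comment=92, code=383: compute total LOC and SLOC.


Total LOC = blank + comment + code
Total LOC = 38 + 92 + 383 = 513
SLOC (source only) = code = 383

Total LOC: 513, SLOC: 383


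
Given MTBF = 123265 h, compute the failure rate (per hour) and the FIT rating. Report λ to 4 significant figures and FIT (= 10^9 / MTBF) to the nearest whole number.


Formula: λ = 1 / MTBF; FIT = λ × 1e9 = 1e9 / MTBF
λ = 1 / 123265 ≈ 8.113e-06 failures/hour
FIT = 1e9 / 123265 ≈ 8113 failures per 1e9 hours (nearest whole number)

λ = 8.113e-06 /h, FIT = 8113


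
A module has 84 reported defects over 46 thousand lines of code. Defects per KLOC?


Defect density = defects / KLOC
Defect density = 84 / 46
Defect density = 1.826 defects/KLOC

1.826 defects/KLOC


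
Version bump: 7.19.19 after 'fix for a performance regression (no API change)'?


Current: 7.19.19
Change category: 'fix for a performance regression (no API change)' → patch bump
SemVer rule: patch bump → increment PATCH (MAJOR and MINOR unchanged)
New: 7.19.20

7.19.20


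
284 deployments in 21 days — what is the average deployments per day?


Formula: deployments per day = releases / days
= 284 / 21
= 13.524 deploys/day
(equivalently, 94.67 deploys/week)

13.524 deploys/day


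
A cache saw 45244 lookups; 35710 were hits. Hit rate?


Formula: hit rate = hits / (hits + misses) * 100
hit rate = 35710 / (35710 + 9534) * 100
hit rate = 35710 / 45244 * 100
hit rate = 78.93%

78.93%


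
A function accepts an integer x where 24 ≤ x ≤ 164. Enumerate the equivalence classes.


Valid range: [24, 164]
Class 1: x < 24 — invalid
Class 2: 24 ≤ x ≤ 164 — valid
Class 3: x > 164 — invalid
Total equivalence classes: 3

3 equivalence classes


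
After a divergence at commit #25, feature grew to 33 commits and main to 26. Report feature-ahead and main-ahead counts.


Common ancestor: commit #25
feature commits after divergence: 33 - 25 = 8
main commits after divergence: 26 - 25 = 1
feature is 8 commits ahead of main
main is 1 commits ahead of feature

feature ahead: 8, main ahead: 1


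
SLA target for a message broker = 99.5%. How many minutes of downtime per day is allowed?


Formula: allowed downtime = period * (100 - SLA) / 100
Period (day) = 1440 minutes
Unavailability fraction = (100 - 99.5) / 100
Allowed downtime = 1440 * (100 - 99.5) / 100
Allowed downtime = 7.2 minutes

7.2 minutes


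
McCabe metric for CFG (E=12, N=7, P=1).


Formula: V(G) = E - N + 2P
V(G) = 12 - 7 + 2*1
V(G) = 5 + 2
V(G) = 7

7


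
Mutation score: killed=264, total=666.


Mutation score = killed / total * 100
Mutation score = 264 / 666 * 100
Mutation score = 39.64%

39.64%


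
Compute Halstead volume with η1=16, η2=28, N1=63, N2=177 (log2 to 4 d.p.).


Formula: V = N * log2(η), where N = N1 + N2 and η = η1 + η2
η = 16 + 28 = 44
N = 63 + 177 = 240
log2(44) ≈ 5.4594
V = 240 * 5.4594 = 1310.26

1310.26


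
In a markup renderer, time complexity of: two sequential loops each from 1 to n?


Reasoning: sequential dominates: O(n) + O(n) = O(n)
Complexity: O(n)

O(n)


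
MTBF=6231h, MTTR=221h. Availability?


Availability = MTBF / (MTBF + MTTR)
Availability = 6231 / (6231 + 221)
Availability = 6231 / 6452
Availability = 96.5747%

96.5747%


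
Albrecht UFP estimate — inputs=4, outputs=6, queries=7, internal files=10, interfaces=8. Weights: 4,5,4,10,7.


UFP = EI*4 + EO*5 + EQ*4 + ILF*10 + EIF*7
UFP = 4*4 + 6*5 + 7*4 + 10*10 + 8*7
UFP = 16 + 30 + 28 + 100 + 56
UFP = 230

230


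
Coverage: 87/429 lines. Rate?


Coverage = covered / total * 100
Coverage = 87 / 429 * 100
Coverage = 20.28%

20.28%


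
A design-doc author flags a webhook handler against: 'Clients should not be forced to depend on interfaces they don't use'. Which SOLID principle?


This describes the Interface Segregation Principle (ISP)

Interface Segregation Principle (ISP)


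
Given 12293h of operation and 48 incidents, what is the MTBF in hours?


Formula: MTBF = Total operating time / Number of failures
MTBF = 12293 / 48
MTBF = 256.1 hours

256.1 hours


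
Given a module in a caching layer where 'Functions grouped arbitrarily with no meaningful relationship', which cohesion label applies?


Reasoning: Worst: random grouping
Type: Coincidental cohesion

Coincidental cohesion


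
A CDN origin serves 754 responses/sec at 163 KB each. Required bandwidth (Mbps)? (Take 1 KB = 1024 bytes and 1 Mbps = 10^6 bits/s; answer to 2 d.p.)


Formula: Mbps = payload_bytes * RPS * 8 / 1e6
Payload per request = 163 KB = 163 * 1024 = 166912 bytes
Total bytes/sec = 166912 * 754 = 125851648
Total bits/sec = 125851648 * 8 = 1006813184
Mbps = 1006813184 / 1e6 = 1006.81

1006.81 Mbps


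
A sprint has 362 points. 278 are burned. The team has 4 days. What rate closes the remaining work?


Formula: Required rate = Remaining points / Days left
Remaining = 362 - 278 = 84 points
Required rate = 84 / 4 = 21.0 points/day

21.0 points/day


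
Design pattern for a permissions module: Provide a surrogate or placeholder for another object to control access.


This matches the Proxy pattern

Proxy


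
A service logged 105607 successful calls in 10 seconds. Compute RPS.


Formula: throughput = requests / seconds
throughput = 105607 / 10
throughput = 10560.7 requests/second

10560.7 requests/second


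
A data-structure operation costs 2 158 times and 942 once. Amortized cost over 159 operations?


Formula: Amortized cost = Total cost / Operations
Total cost = (158 * 2) + (1 * 942)
Total cost = 316 + 942 = 1258
Amortized = 1258 / 159 = 7.9119

7.9119


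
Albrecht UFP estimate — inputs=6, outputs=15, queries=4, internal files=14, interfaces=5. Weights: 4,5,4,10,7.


UFP = EI*4 + EO*5 + EQ*4 + ILF*10 + EIF*7
UFP = 6*4 + 15*5 + 4*4 + 14*10 + 5*7
UFP = 24 + 75 + 16 + 140 + 35
UFP = 290

290


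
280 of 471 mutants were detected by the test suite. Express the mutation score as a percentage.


Mutation score = killed / total * 100
Mutation score = 280 / 471 * 100
Mutation score = 59.45%

59.45%


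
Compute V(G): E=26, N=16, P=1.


Formula: V(G) = E - N + 2P
V(G) = 26 - 16 + 2*1
V(G) = 10 + 2
V(G) = 12

12


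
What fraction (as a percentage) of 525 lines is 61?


Coverage = covered / total * 100
Coverage = 61 / 525 * 100
Coverage = 11.62%

11.62%


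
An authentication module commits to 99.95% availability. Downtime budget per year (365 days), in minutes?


Formula: allowed downtime = period * (100 - SLA) / 100
Period (year (365 days)) = 525600 minutes
Unavailability fraction = (100 - 99.95) / 100
Allowed downtime = 525600 * (100 - 99.95) / 100
Allowed downtime = 262.8 minutes

262.8 minutes


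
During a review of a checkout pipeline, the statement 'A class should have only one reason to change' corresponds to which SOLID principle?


This describes the Single Responsibility Principle (SRP)

Single Responsibility Principle (SRP)


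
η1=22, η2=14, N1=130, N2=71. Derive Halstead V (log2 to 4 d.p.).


Formula: V = N * log2(η), where N = N1 + N2 and η = η1 + η2
η = 22 + 14 = 36
N = 130 + 71 = 201
log2(36) ≈ 5.1699
V = 201 * 5.1699 = 1039.15

1039.15


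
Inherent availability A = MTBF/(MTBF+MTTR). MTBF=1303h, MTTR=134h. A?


Availability = MTBF / (MTBF + MTTR)
Availability = 1303 / (1303 + 134)
Availability = 1303 / 1437
Availability = 90.675%

90.675%


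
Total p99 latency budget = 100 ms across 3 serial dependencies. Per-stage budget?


Formula: per_stage = total_budget / stages
per_stage = 100 / 3
per_stage = 33.33 ms

33.33 ms


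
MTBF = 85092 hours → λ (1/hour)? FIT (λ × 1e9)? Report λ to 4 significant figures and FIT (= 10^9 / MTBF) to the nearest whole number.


Formula: λ = 1 / MTBF; FIT = λ × 1e9 = 1e9 / MTBF
λ = 1 / 85092 ≈ 1.175e-05 failures/hour
FIT = 1e9 / 85092 ≈ 11752 failures per 1e9 hours (nearest whole number)

λ = 1.175e-05 /h, FIT = 11752


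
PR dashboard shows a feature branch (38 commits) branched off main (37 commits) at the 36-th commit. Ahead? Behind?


Common ancestor: commit #36
feature commits after divergence: 38 - 36 = 2
main commits after divergence: 37 - 36 = 1
feature is 2 commits ahead of main
main is 1 commits ahead of feature

feature ahead: 2, main ahead: 1


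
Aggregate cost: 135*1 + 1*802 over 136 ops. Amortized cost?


Formula: Amortized cost = Total cost / Operations
Total cost = (135 * 1) + (1 * 802)
Total cost = 135 + 802 = 937
Amortized = 937 / 136 = 6.8897

6.8897


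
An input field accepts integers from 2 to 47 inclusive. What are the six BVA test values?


Range: [2, 47]
Boundaries: just below min, min, min+1, max-1, max, just above max
Values: [1, 2, 3, 46, 47, 48]

[1, 2, 3, 46, 47, 48]


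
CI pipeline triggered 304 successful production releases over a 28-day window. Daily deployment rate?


Formula: deployments per day = releases / days
= 304 / 28
= 10.857 deploys/day
(equivalently, 76.0 deploys/week)

10.857 deploys/day


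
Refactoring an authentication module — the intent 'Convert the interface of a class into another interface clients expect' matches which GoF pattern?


This matches the Adapter pattern

Adapter


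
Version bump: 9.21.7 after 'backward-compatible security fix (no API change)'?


Current: 9.21.7
Change category: 'backward-compatible security fix (no API change)' → patch bump
SemVer rule: patch bump → increment PATCH (MAJOR and MINOR unchanged)
New: 9.21.8

9.21.8


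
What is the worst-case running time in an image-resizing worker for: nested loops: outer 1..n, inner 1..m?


Reasoning: product of independent bounds
Complexity: O(n*m)

O(n*m)


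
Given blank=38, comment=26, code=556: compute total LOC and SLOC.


Total LOC = blank + comment + code
Total LOC = 38 + 26 + 556 = 620
SLOC (source only) = code = 556

Total LOC: 620, SLOC: 556


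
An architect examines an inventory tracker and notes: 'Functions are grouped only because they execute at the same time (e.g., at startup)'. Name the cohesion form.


Reasoning: Related by timing only
Type: Temporal cohesion

Temporal cohesion


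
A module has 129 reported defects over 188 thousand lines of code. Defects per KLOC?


Defect density = defects / KLOC
Defect density = 129 / 188
Defect density = 0.686 defects/KLOC

0.686 defects/KLOC


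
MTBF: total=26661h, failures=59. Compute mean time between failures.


Formula: MTBF = Total operating time / Number of failures
MTBF = 26661 / 59
MTBF = 451.88 hours

451.88 hours


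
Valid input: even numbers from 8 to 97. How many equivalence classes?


Constraint: even integers in [8, 97]
Class 1: x < 8 — out-of-range invalid
Class 2: x in [8,97] but odd — wrong type invalid
Class 3: x in [8,97] and even — valid
Class 4: x > 97 — out-of-range invalid
Total equivalence classes: 4

4 equivalence classes


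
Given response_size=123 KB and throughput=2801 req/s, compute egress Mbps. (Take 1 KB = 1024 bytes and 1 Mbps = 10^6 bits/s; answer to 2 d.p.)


Formula: Mbps = payload_bytes * RPS * 8 / 1e6
Payload per request = 123 KB = 123 * 1024 = 125952 bytes
Total bytes/sec = 125952 * 2801 = 352791552
Total bits/sec = 352791552 * 8 = 2822332416
Mbps = 2822332416 / 1e6 = 2822.33

2822.33 Mbps


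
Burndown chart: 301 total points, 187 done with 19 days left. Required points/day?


Formula: Required rate = Remaining points / Days left
Remaining = 301 - 187 = 114 points
Required rate = 114 / 19 = 6.0 points/day

6.0 points/day


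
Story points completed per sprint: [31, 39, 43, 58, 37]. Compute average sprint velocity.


Formula: Avg velocity = Total points / Number of sprints
Points: [31, 39, 43, 58, 37]
Sum = 31 + 39 + 43 + 58 + 37 = 208
Avg velocity = 208 / 5 = 41.6 points/sprint

41.6 points/sprint


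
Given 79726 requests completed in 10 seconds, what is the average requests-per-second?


Formula: throughput = requests / seconds
throughput = 79726 / 10
throughput = 7972.6 requests/second

7972.6 requests/second


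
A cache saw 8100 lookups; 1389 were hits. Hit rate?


Formula: hit rate = hits / (hits + misses) * 100
hit rate = 1389 / (1389 + 6711) * 100
hit rate = 1389 / 8100 * 100
hit rate = 17.15%

17.15%


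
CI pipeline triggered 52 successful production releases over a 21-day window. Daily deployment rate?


Formula: deployments per day = releases / days
= 52 / 21
= 2.476 deploys/day
(equivalently, 17.33 deploys/week)

2.476 deploys/day
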